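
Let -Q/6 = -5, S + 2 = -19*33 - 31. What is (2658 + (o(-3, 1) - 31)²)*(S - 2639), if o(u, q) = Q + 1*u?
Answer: -8821526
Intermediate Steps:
S = -660 (S = -2 + (-19*33 - 31) = -2 + (-627 - 31) = -2 - 658 = -660)
Q = 30 (Q = -6*(-5) = 30)
o(u, q) = 30 + u (o(u, q) = 30 + 1*u = 30 + u)
(2658 + (o(-3, 1) - 31)²)*(S - 2639) = (2658 + ((30 - 3) - 31)²)*(-660 - 2639) = (2658 + (27 - 31)²)*(-3299) = (2658 + (-4)²)*(-3299) = (2658 + 16)*(-3299) = 2674*(-3299) = -8821526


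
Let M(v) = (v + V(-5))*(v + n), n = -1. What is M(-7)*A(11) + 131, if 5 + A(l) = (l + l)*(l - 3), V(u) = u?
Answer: 16547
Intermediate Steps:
A(l) = -5 + 2*l*(-3 + l) (A(l) = -5 + (l + l)*(l - 3) = -5 + (2*l)*(-3 + l) = -5 + 2*l*(-3 + l))
M(v) = (-1 + v)*(-5 + v) (M(v) = (v - 5)*(v - 1) = (-5 + v)*(-1 + v) = (-1 + v)*(-5 + v))
M(-7)*A(11) + 131 = (5 + (-7)² - 6*(-7))*(-5 - 6*11 + 2*11²) + 131 = (5 + 49 + 42)*(-5 - 66 + 2*121) + 131 = 96*(-5 - 66 + 242) + 131 = 96*171 + 131 = 16416 + 131 = 16547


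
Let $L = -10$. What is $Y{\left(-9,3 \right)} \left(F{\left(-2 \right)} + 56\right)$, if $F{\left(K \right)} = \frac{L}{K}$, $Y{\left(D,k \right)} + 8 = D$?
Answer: $-1037$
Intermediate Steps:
$Y{\left(D,k \right)} = -8 + D$
$F{\left(K \right)} = - \frac{10}{K}$
$Y{\left(-9,3 \right)} \left(F{\left(-2 \right)} + 56\right) = \left(-8 - 9\right) \left(- \frac{10}{-2} + 56\right) = - 17 \left(\left(-10\right) \left(- \frac{1}{2}\right) + 56\right) = - 17 \left(5 + 56\right) = \left(-17\right) 61 = -1037$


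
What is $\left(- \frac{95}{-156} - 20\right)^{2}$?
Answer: $\frac{9150625}{24336} \approx 376.01$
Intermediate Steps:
$\left(- \frac{95}{-156} - 20\right)^{2} = \left(\left(-95\right) \left(- \frac{1}{156}\right) - 20\right)^{2} = \left(\frac{95}{156} - 20\right)^{2} = \left(- \frac{3025}{156}\right)^{2} = \frac{9150625}{24336}$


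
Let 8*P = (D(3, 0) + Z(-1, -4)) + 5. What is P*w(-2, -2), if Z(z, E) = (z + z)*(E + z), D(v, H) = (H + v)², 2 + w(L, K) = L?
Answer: -12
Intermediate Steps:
w(L, K) = -2 + L
Z(z, E) = 2*z*(E + z) (Z(z, E) = (2*z)*(E + z) = 2*z*(E + z))
P = 3 (P = (((0 + 3)² + 2*(-1)*(-4 - 1)) + 5)/8 = ((3² + 2*(-1)*(-5)) + 5)/8 = ((9 + 10) + 5)/8 = (19 + 5)/8 = (⅛)*24 = 3)
P*w(-2, -2) = 3*(-2 - 2) = 3*(-4) = -12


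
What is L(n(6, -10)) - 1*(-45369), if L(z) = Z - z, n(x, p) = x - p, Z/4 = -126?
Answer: 44849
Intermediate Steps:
Z = -504 (Z = 4*(-126) = -504)
L(z) = -504 - z
L(n(6, -10)) - 1*(-45369) = (-504 - (6 - 1*(-10))) - 1*(-45369) = (-504 - (6 + 10)) + 45369 = (-504 - 1*16) + 45369 = (-504 - 16) + 45369 = -520 + 45369 = 44849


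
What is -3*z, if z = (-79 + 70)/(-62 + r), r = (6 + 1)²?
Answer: -27/13 ≈ -2.0769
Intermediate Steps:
r = 49 (r = 7² = 49)
z = 9/13 (z = (-79 + 70)/(-62 + 49) = -9/(-13) = -9*(-1/13) = 9/13 ≈ 0.69231)
-3*z = -3*9/13 = -27/13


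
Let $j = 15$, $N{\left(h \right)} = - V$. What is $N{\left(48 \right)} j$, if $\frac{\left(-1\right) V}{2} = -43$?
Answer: $-1290$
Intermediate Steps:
$V = 86$ ($V = \left(-2\right) \left(-43\right) = 86$)
$N{\left(h \right)} = -86$ ($N{\left(h \right)} = \left(-1\right) 86 = -86$)
$N{\left(48 \right)} j = \left(-86\right) 15 = -1290$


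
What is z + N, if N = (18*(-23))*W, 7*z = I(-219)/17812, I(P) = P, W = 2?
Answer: -1414227/1708 ≈ -828.00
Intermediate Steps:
z = -3/1708 (z = (-219/17812)/7 = (-219*1/17812)/7 = (⅐)*(-3/244) = -3/1708 ≈ -0.0017564)
N = -828 (N = (18*(-23))*2 = -414*2 = -828)
z + N = -3/1708 - 828 = -1414227/1708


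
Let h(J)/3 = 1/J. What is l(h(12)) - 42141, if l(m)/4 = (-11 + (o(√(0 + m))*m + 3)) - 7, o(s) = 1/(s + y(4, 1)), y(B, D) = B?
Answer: -379807/9 ≈ -42201.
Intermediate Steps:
h(J) = 3/J
o(s) = 1/(4 + s) (o(s) = 1/(s + 4) = 1/(4 + s))
l(m) = -60 + 4*m/(4 + √m) (l(m) = 4*((-11 + (m/(4 + √(0 + m)) + 3)) - 7) = 4*((-11 + (m/(4 + √m) + 3)) - 7) = 4*((-11 + (3 + m/(4 + √m))) - 7) = 4*((-8 + m/(4 + √m)) - 7) = 4*(-15 + m/(4 + √m)) = -60 + 4*m/(4 + √m))
l(h(12)) - 42141 = 4*(-60 + 3/12 - 15*√(3/12))/(4 + √(3/12)) - 42141 = 4*(-60 + 3*(1/12) - 15*√(3*(1/12)))/(4 + √(3*(1/12))) - 42141 = 4*(-60 + ¼ - 15*√(¼))/(4 + √(¼)) - 42141 = 4*(-60 + ¼ - 15*½)/(4 + ½) - 42141 = 4*(-60 + ¼ - 15/2)/(9/2) - 42141 = 4*(2/9)*(-269/4) - 42141 = -538/9 - 42141 = -379807/9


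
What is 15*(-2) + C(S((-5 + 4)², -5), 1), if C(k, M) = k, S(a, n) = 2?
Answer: -28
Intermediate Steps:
15*(-2) + C(S((-5 + 4)², -5), 1) = 15*(-2) + 2 = -30 + 2 = -28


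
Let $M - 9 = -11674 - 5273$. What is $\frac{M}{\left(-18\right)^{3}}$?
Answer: $\frac{941}{324} \approx 2.9043$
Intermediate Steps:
$M = -16938$ ($M = 9 - 16947 = -16938$)
$\frac{M}{\left(-18\right)^{3}} = - \frac{16938}{\left(-18\right)^{3}} = - \frac{16938}{-5832} = \left(-16938\right) \left(- \frac{1}{5832}\right) = \frac{941}{324}$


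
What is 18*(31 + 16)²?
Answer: 39762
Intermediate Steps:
18*(31 + 16)² = 18*47² = 18*2209 = 39762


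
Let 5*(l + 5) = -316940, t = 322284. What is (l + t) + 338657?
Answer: 597548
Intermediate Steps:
l = -63393 (l = -5 + (1/5)*(-316940) = -5 - 63388 = -63393)
(l + t) + 338657 = (-63393 + 322284) + 338657 = 258891 + 338657 = 597548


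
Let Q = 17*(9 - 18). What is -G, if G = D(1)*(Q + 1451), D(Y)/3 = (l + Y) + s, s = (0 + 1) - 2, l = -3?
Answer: 11682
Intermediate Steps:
s = -1 (s = 1 - 2 = -1)
D(Y) = -12 + 3*Y (D(Y) = 3*((-3 + Y) - 1) = 3*(-4 + Y) = -12 + 3*Y)
Q = -153 (Q = 17*(-9) = -153)
G = -11682 (G = (-12 + 3*1)*(-153 + 1451) = (-12 + 3)*1298 = -9*1298 = -11682)
-G = -1*(-11682) = 11682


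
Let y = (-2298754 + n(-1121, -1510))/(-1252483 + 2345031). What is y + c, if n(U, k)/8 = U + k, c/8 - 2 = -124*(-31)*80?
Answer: 1343929024323/546274 ≈ 2.4602e+6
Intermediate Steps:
c = 2460176 (c = 16 + 8*(-124*(-31)*80) = 16 + 8*(3844*80) = 16 + 8*307520 = 16 + 2460160 = 2460176)
n(U, k) = 8*U + 8*k (n(U, k) = 8*(U + k) = 8*U + 8*k)
y = -1159901/546274 (y = (-2298754 + (8*(-1121) + 8*(-1510)))/(-1252483 + 2345031) = (-2298754 + (-8968 - 12080))/1092548 = (-2298754 - 21048)*(1/1092548) = -2319802*1/1092548 = -1159901/546274 ≈ -2.1233)
y + c = -1159901/546274 + 2460176 = 1343929024323/546274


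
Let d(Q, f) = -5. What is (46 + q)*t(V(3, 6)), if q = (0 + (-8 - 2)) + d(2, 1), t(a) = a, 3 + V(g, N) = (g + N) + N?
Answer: 372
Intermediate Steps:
V(g, N) = -3 + g + 2*N (V(g, N) = -3 + ((g + N) + N) = -3 + ((N + g) + N) = -3 + (g + 2*N) = -3 + g + 2*N)
q = -15 (q = (0 + (-8 - 2)) - 5 = (0 - 10) - 5 = -10 - 5 = -15)
(46 + q)*t(V(3, 6)) = (46 - 15)*(-3 + 3 + 2*6) = 31*(-3 + 3 + 12) = 31*12 = 372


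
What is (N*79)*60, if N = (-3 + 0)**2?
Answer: 42660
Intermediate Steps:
N = 9 (N = (-3)**2 = 9)
(N*79)*60 = (9*79)*60 = 711*60 = 42660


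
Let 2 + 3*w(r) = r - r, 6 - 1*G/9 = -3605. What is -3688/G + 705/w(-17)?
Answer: -68742761/64998 ≈ -1057.6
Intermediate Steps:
G = 32499 (G = 54 - 9*(-3605) = 54 + 32445 = 32499)
w(r) = -2/3 (w(r) = -2/3 + (r - r)/3 = -2/3 + (1/3)*0 = -2/3 + 0 = -2/3)
-3688/G + 705/w(-17) = -3688/32499 + 705/(-2/3) = -3688*1/32499 + 705*(-3/2) = -3688/32499 - 2115/2 = -68742761/64998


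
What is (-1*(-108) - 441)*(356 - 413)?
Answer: 18981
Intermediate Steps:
(-1*(-108) - 441)*(356 - 413) = (108 - 441)*(-57) = -333*(-57) = 18981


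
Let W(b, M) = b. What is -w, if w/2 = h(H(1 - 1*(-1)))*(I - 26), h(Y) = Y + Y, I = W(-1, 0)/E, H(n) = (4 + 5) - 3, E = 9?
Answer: 1880/3 ≈ 626.67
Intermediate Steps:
H(n) = 6 (H(n) = 9 - 3 = 6)
I = -1/9 ≈ -0.11111
h(Y) = 2*Y
w = -1880/3 (w = 2*((2*6)*(-1/9 - 26)) = 2*(12*(-235/9)) = 2*(-940/3) = -1880/3 ≈ -626.67)
-w = -1*(-1880/3) = 1880/3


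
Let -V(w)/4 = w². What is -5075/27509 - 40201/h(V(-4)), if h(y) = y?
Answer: 1105564509/1760576 ≈ 627.96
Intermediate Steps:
V(w) = -4*w²
-5075/27509 - 40201/h(V(-4)) = -5075/27509 - 40201/((-4*(-4)²)) = -5075*1/27509 - 40201/((-4*16)) = -5075/27509 - 40201/(-64) = -5075/27509 - 40201*(-1/64) = -5075/27509 + 40201/64 = 1105564509/1760576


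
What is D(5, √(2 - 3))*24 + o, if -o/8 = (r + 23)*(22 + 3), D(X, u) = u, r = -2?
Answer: -4200 + 24*I ≈ -4200.0 + 24.0*I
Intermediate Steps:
o = -4200 (o = -8*(-2 + 23)*(22 + 3) = -168*25 = -8*525 = -4200)
D(5, √(2 - 3))*24 + o = √(2 - 3)*24 - 4200 = √(-1)*24 - 4200 = I*24 - 4200 = 24*I - 4200 = -4200 + 24*I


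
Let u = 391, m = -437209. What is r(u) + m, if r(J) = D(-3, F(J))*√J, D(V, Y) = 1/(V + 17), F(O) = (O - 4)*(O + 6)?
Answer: -437209 + √391/14 ≈ -4.3721e+5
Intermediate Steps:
F(O) = (-4 + O)*(6 + O)
D(V, Y) = 1/(17 + V)
r(J) = √J/14 (r(J) = √J/(17 - 3) = √J/14)
r(u) + m = √391/14 - 437209 = -437209 + √391/14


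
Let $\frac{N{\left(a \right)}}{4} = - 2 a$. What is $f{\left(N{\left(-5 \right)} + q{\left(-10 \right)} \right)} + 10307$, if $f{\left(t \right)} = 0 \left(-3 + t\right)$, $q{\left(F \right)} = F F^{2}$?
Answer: $10307$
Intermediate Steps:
$N{\left(a \right)} = - 8 a$ ($N{\left(a \right)} = 4 \left(- 2 a\right) = - 8 a$)
$q{\left(F \right)} = F^{3}$
$f{\left(t \right)} = 0$
$f{\left(N{\left(-5 \right)} + q{\left(-10 \right)} \right)} + 10307 = 0 + 10307 = 10307$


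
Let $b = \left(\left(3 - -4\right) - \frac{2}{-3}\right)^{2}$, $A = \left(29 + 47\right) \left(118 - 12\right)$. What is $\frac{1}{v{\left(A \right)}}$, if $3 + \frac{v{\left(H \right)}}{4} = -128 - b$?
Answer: $- \frac{9}{6832} \approx -0.0013173$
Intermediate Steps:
$A = 8056$ ($A = 76 \cdot 106 = 8056$)
$b = \frac{529}{9}$ ($b = \left(\left(3 + 4\right) - - \frac{2}{3}\right)^{2} = \left(7 + \frac{2}{3}\right)^{2} = \left(\frac{23}{3}\right)^{2} = \frac{529}{9} \approx 58.778$)
$v{\left(H \right)} = - \frac{6832}{9}$ ($v{\left(H \right)} = -12 + 4 \left(-128 - \frac{529}{9}\right) = -12 + 4 \left(- \frac{1681}{9}\right) = -12 - \frac{6724}{9} = - \frac{6832}{9}$)
$\frac{1}{v{\left(A \right)}} = \frac{1}{- \frac{6832}{9}} = - \frac{9}{6832}$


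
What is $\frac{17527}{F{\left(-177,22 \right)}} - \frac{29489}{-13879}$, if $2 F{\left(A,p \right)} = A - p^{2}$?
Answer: $- \frac{467022237}{9174019} \approx -50.907$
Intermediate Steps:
$F{\left(A,p \right)} = \frac{A}{2} - \frac{p^{2}}{2}$ ($F{\left(A,p \right)} = \frac{A - p^{2}}{2} = \frac{A}{2} - \frac{p^{2}}{2}$)
$\frac{17527}{F{\left(-177,22 \right)}} - \frac{29489}{-13879} = \frac{17527}{\frac{1}{2} \left(-177\right) - \frac{22^{2}}{2}} - \frac{29489}{-13879} = \frac{17527}{- \frac{177}{2} - 242} - - \frac{29489}{13879} = \frac{17527}{- \frac{177}{2} - 242} + \frac{29489}{13879} = \frac{17527}{- \frac{661}{2}} + \frac{29489}{13879} = 17527 \left(- \frac{2}{661}\right) + \frac{29489}{13879} = - \frac{35054}{661} + \frac{29489}{13879} = - \frac{467022237}{9174019}$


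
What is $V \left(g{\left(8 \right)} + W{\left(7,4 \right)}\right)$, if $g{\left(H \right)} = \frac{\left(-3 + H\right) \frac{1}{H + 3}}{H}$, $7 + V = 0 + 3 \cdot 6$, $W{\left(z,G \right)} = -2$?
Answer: $- \frac{171}{8} \approx -21.375$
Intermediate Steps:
$V = 11$ ($V = -7 + \left(0 + 3 \cdot 6\right) = -7 + \left(0 + 18\right) = -7 + 18 = 11$)
$g{\left(H \right)} = \frac{-3 + H}{H \left(3 + H\right)}$ ($g{\left(H \right)} = \frac{\left(-3 + H\right) \frac{1}{3 + H}}{H} = \frac{\frac{1}{3 + H} \left(-3 + H\right)}{H} = \frac{-3 + H}{H \left(3 + H\right)}$)
$V \left(g{\left(8 \right)} + W{\left(7,4 \right)}\right) = 11 \left(\frac{-3 + 8}{8 \left(3 + 8\right)} - 2\right) = 11 \left(\frac{1}{8} \cdot \frac{1}{11} \cdot 5 - 2\right) = 11 \left(\frac{5}{88} - 2\right) = 11 \left(- \frac{171}{88}\right) = - \frac{171}{8}$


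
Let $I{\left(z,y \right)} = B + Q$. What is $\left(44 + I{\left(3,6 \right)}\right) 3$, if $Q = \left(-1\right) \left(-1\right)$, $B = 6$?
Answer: $153$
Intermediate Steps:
$Q = 1$
$I{\left(z,y \right)} = 7$ ($I{\left(z,y \right)} = 6 + 1 = 7$)
$\left(44 + I{\left(3,6 \right)}\right) 3 = \left(44 + 7\right) 3 = 51 \cdot 3 = 153$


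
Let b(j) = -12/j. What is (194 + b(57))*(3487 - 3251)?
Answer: 868952/19 ≈ 45734.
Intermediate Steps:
(194 + b(57))*(3487 - 3251) = (194 - 12/57)*(3487 - 3251) = (194 - 12*1/57)*236 = (194 - 4/19)*236 = (3682/19)*236 = 868952/19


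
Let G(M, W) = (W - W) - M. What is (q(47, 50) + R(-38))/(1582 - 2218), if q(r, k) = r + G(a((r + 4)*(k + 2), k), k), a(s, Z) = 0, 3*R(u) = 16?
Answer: -157/1908 ≈ -0.082285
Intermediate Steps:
R(u) = 16/3 (R(u) = (1/3)*16 = 16/3)
G(M, W) = -M (G(M, W) = 0 - M = -M)
q(r, k) = r (q(r, k) = r - 1*0 = r + 0 = r)
(q(47, 50) + R(-38))/(1582 - 2218) = (47 + 16/3)/(1582 - 2218) = (157/3)/(-636) = (157/3)*(-1/636) = -157/1908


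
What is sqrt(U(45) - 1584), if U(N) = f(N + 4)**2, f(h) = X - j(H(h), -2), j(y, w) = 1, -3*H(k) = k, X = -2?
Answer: 15*I*sqrt(7) ≈ 39.686*I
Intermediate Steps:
H(k) = -k/3
f(h) = -3 (f(h) = -2 - 1*1 = -2 - 1 = -3)
U(N) = 9 (U(N) = (-3)**2 = 9)
sqrt(U(45) - 1584) = sqrt(9 - 1584) = sqrt(-1575) = 15*I*sqrt(7)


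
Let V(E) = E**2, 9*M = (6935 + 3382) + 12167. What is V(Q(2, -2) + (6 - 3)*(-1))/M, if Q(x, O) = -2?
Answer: 225/22484 ≈ 0.010007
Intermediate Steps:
M = 22484/9 (M = ((6935 + 3382) + 12167)/9 = (10317 + 12167)/9 = (1/9)*22484 = 22484/9 ≈ 2498.2)
V(Q(2, -2) + (6 - 3)*(-1))/M = (-2 + (6 - 3)*(-1))**2/(22484/9) = (-2 + 3*(-1))**2*(9/22484) = (-2 - 3)**2*(9/22484) = (-5)**2*(9/22484) = 25*(9/22484) = 225/22484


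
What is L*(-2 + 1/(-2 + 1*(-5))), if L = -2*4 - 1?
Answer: 135/7 ≈ 19.286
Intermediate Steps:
L = -9 (L = -8 - 1 = -9)
L*(-2 + 1/(-2 + 1*(-5))) = -9*(-2 + 1/(-2 + 1*(-5))) = -9*(-2 + 1/(-2 - 5)) = -9*(-2 + 1/(-7)) = -9*(-2 - ⅐) = -9*(-15/7) = 135/7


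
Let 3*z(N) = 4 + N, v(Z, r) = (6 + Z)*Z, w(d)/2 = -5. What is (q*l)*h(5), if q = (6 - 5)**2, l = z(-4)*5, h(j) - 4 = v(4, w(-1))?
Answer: 0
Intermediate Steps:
w(d) = -10 (w(d) = 2*(-5) = -10)
v(Z, r) = Z*(6 + Z)
h(j) = 44 (h(j) = 4 + 4*(6 + 4) = 4 + 4*10 = 4 + 40 = 44)
z(N) = 4/3 + N/3 (z(N) = (4 + N)/3 = 4/3 + N/3)
l = 0 (l = (4/3 + (1/3)*(-4))*5 = (4/3 - 4/3)*5 = 0*5 = 0)
q = 1 (q = 1**2 = 1)
(q*l)*h(5) = (1*0)*44 = 0*44 = 0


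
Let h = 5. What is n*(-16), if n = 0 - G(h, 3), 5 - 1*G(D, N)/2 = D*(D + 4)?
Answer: -1280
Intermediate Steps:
G(D, N) = 10 - 2*D*(4 + D) (G(D, N) = 10 - 2*D*(D + 4) = 10 - 2*D*(4 + D))
n = 80 (n = 0 - (10 - 8*5 - 2*5²) = 0 - (10 - 40 - 2*25) = 0 - (10 - 40 - 50) = 0 - 1*(-80) = 0 + 80 = 80)
n*(-16) = 80*(-16) = -1280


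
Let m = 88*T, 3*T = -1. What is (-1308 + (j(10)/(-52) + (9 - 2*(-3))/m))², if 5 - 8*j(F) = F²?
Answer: 35840612810209/20939776 ≈ 1.7116e+6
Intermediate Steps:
T = -⅓ (T = (⅓)*(-1) = -⅓ ≈ -0.33333)
j(F) = 5/8 - F²/8
m = -88/3 (m = 88*(-⅓) = -88/3 ≈ -29.333)
(-1308 + (j(10)/(-52) + (9 - 2*(-3))/m))² = (-1308 + ((5/8 - ⅛*10²)/(-52) + (9 - 2*(-3))/(-88/3)))² = (-1308 + ((5/8 - ⅛*100)*(-1/52) + (9 + 6)*(-3/88)))² = (-1308 + ((5/8 - 25/2)*(-1/52) + 15*(-3/88)))² = (-1308 + (-95/8*(-1/52) - 45/88))² = (-1308 + (95/416 - 45/88))² = (-1308 - 1295/4576)² = (-5986703/4576)² = 35840612810209/20939776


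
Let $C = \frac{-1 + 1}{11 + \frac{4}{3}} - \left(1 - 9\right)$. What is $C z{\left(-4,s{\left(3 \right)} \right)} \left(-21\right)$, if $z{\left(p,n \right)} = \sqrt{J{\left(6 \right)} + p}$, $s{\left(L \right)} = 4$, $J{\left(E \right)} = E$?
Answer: $- 168 \sqrt{2} \approx -237.59$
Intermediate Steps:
$z{\left(p,n \right)} = \sqrt{6 + p}$
$C = 8$ ($C = \frac{0}{11 + 4 \cdot \frac{1}{3}} - -8 = \frac{0}{11 + \frac{4}{3}} + 8 = \frac{0}{\frac{37}{3}} + 8 = 0 \cdot \frac{3}{37} + 8 = 0 + 8 = 8$)
$C z{\left(-4,s{\left(3 \right)} \right)} \left(-21\right) = 8 \sqrt{6 - 4} \left(-21\right) = 8 \sqrt{2} \left(-21\right) = - 168 \sqrt{2}$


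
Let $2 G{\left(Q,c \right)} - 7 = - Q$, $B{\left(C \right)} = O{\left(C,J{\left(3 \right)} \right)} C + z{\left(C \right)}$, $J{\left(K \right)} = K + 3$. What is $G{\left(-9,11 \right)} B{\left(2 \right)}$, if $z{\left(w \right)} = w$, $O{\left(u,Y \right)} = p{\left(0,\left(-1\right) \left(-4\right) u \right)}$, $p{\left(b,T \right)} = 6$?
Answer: $112$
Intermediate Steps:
$J{\left(K \right)} = 3 + K$
$O{\left(u,Y \right)} = 6$
$B{\left(C \right)} = 7 C$ ($B{\left(C \right)} = 6 C + C = 7 C$)
$G{\left(Q,c \right)} = \frac{7}{2} - \frac{Q}{2}$ ($G{\left(Q,c \right)} = \frac{7}{2} + \frac{\left(-1\right) Q}{2} = \frac{7}{2} - \frac{Q}{2}$)
$G{\left(-9,11 \right)} B{\left(2 \right)} = \left(\frac{7}{2} - - \frac{9}{2}\right) 7 \cdot 2 = \left(\frac{7}{2} + \frac{9}{2}\right) 14 = 8 \cdot 14 = 112$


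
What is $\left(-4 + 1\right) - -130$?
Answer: $127$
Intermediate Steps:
$\left(-4 + 1\right) - -130 = -3 + 130 = 127$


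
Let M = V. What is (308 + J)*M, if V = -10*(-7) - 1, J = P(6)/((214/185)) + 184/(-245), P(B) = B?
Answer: 565144983/26215 ≈ 21558.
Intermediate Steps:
J = 116287/26215 (J = 6/((214/185)) + 184/(-245) = 6/((214*(1/185))) + 184*(-1/245) = 6/(214/185) - 184/245 = 6*(185/214) - 184/245 = 555/107 - 184/245 = 116287/26215 ≈ 4.4359)
V = 69 (V = 70 - 1 = 69)
M = 69
(308 + J)*M = (308 + 116287/26215)*69 = (8190507/26215)*69 = 565144983/26215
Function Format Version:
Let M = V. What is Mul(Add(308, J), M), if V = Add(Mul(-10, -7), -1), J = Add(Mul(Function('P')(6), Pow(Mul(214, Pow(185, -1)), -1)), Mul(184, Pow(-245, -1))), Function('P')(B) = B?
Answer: Rational(565144983, 26215) ≈ 21558.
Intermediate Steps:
J = Rational(116287, 26215) (J = Add(Mul(6, Pow(Mul(214, Pow(185, -1)), -1)), Mul(184, Pow(-245, -1))) = Add(Mul(6, Pow(Mul(214, Rational(1, 185)), -1)), Mul(184, Rational(-1, 245))) = Add(Mul(6, Pow(Rational(214, 185), -1)), Rational(-184, 245)) = Add(Mul(6, Rational(185, 214)), Rational(-184, 245)) = Add(Rational(555, 107), Rational(-184, 245)) = Rational(116287, 26215) ≈ 4.4359)
V = 69 (V = Add(70, -1) = 69)
M = 69
Mul(Add(308, J), M) = Mul(Add(308, Rational(116287, 26215)), 69) = Mul(Rational(8190507, 26215), 69) = Rational(565144983, 26215)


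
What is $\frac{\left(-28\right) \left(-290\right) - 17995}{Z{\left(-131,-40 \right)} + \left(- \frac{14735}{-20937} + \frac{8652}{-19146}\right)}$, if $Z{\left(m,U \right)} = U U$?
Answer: $- \frac{94249774875}{15273253633} \approx -6.1709$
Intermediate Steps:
$Z{\left(m,U \right)} = U^{2}$
$\frac{\left(-28\right) \left(-290\right) - 17995}{Z{\left(-131,-40 \right)} + \left(- \frac{14735}{-20937} + \frac{8652}{-19146}\right)} = \frac{\left(-28\right) \left(-290\right) - 17995}{\left(-40\right)^{2} + \left(- \frac{14735}{-20937} + \frac{8652}{-19146}\right)} = \frac{8120 - 17995}{1600 + \left(\left(-14735\right) \left(- \frac{1}{20937}\right) + 8652 \left(- \frac{1}{19146}\right)\right)} = - \frac{9875}{1600 + \left(\frac{2105}{2991} - \frac{1442}{3191}\right)} = - \frac{9875}{1600 + \frac{2404033}{9544281}} = - \frac{9875}{\frac{15273253633}{9544281}} = \left(-9875\right) \frac{9544281}{15273253633} = - \frac{94249774875}{15273253633}$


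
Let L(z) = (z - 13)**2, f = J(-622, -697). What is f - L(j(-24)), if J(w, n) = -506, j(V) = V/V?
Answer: -650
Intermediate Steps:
j(V) = 1
f = -506
L(z) = (-13 + z)**2
f - L(j(-24)) = -506 - (-13 + 1)**2 = -506 - 1*(-12)**2 = -506 - 1*144 = -506 - 144 = -650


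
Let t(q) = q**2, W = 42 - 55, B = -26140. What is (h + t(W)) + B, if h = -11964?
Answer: -37935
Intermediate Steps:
W = -13
(h + t(W)) + B = (-11964 + (-13)**2) - 26140 = (-11964 + 169) - 26140 = -11795 - 26140 = -37935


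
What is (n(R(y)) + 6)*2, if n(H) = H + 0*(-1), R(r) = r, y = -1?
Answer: 10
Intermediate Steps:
n(H) = H (n(H) = H + 0 = H)
(n(R(y)) + 6)*2 = (-1 + 6)*2 = 5*2 = 10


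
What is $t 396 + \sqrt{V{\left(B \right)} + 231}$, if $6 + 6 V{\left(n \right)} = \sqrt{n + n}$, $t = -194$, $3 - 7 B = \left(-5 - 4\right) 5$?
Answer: $-76824 + \frac{\sqrt{101430 + 42 \sqrt{42}}}{21} \approx -76809.0$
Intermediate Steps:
$B = \frac{48}{7}$ ($B = \frac{3}{7} - \frac{\left(-5 - 4\right) 5}{7} = \frac{3}{7} - \frac{\left(-9\right) 5}{7} = \frac{3}{7} - - \frac{45}{7} = \frac{3}{7} + \frac{45}{7} = \frac{48}{7} \approx 6.8571$)
$V{\left(n \right)} = -1 + \frac{\sqrt{2} \sqrt{n}}{6}$ ($V{\left(n \right)} = -1 + \frac{\sqrt{n + n}}{6} = -1 + \frac{\sqrt{2 n}}{6} = -1 + \frac{\sqrt{2} \sqrt{n}}{6}$)
$t 396 + \sqrt{V{\left(B \right)} + 231} = \left(-194\right) 396 + \sqrt{\left(-1 + \frac{\sqrt{2} \sqrt{\frac{48}{7}}}{6}\right) + 231} = -76824 + \sqrt{\left(-1 + \frac{\sqrt{2} \frac{4 \sqrt{21}}{7}}{6}\right) + 231} = -76824 + \sqrt{\left(-1 + \frac{2 \sqrt{42}}{21}\right) + 231} = -76824 + \sqrt{230 + \frac{2 \sqrt{42}}{21}}$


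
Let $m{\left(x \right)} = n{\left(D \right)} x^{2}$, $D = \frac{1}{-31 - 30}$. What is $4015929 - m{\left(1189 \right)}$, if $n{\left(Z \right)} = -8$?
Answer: $15325697$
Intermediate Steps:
$D = - \frac{1}{61}$ ($D = \frac{1}{-61} = - \frac{1}{61} \approx -0.016393$)
$m{\left(x \right)} = - 8 x^{2}$
$4015929 - m{\left(1189 \right)} = 4015929 - - 8 \cdot 1189^{2} = 4015929 - \left(-8\right) 1413721 = 4015929 - -11309768 = 4015929 + 11309768 = 15325697$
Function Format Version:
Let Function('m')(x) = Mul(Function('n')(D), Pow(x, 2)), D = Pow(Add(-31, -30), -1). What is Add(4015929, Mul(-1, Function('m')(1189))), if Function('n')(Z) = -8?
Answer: 15325697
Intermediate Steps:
D = Rational(-1, 61) (D = Pow(-61, -1) = Rational(-1, 61) ≈ -0.016393)
Function('m')(x) = Mul(-8, Pow(x, 2))
Add(4015929, Mul(-1, Function('m')(1189))) = Add(4015929, Mul(-1, Mul(-8, Pow(1189, 2)))) = Add(4015929, Mul(-1, Mul(-8, 1413721))) = Add(4015929, Mul(-1, -11309768)) = Add(4015929, 11309768) = 15325697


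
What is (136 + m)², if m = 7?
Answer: 20449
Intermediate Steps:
(136 + m)² = (136 + 7)² = 143² = 20449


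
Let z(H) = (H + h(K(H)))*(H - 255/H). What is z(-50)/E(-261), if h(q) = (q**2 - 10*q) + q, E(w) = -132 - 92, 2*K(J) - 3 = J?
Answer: 256379/1792 ≈ 143.07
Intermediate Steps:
K(J) = 3/2 + J/2
E(w) = -224
h(q) = q**2 - 9*q
z(H) = (H - 255/H)*(H + (-15/2 + H/2)*(3/2 + H/2)) (z(H) = (H + (3/2 + H/2)*(-9 + (3/2 + H/2)))*(H - 255/H) = (H + (3/2 + H/2)*(-15/2 + H/2))*(H - 255/H) = (H + (-15/2 + H/2)*(3/2 + H/2))*(H - 255/H) = (H - 255/H)*(H + (-15/2 + H/2)*(3/2 + H/2)))
z(-50)/E(-261) = (510 - 75*(-50) - 2*(-50)**2 + (1/4)*(-50)**3 + (11475/4)/(-50))/(-224) = (510 + 3750 - 2*2500 + (1/4)*(-125000) + (11475/4)*(-1/50))*(-1/224) = (510 + 3750 - 5000 - 31250 - 459/8)*(-1/224) = -256379/8*(-1/224) = 256379/1792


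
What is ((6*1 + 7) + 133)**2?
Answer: 21316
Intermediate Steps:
((6*1 + 7) + 133)**2 = ((6 + 7) + 133)**2 = (13 + 133)**2 = 146**2 = 21316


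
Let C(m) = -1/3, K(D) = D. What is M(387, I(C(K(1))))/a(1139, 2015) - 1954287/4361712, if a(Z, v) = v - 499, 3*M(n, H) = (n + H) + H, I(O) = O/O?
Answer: -599282609/1653088848 ≈ -0.36252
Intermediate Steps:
C(m) = -⅓ (C(m) = -1*⅓ = -⅓)
I(O) = 1
M(n, H) = n/3 + 2*H/3 (M(n, H) = ((n + H) + H)/3 = ((H + n) + H)/3 = (n + 2*H)/3 = n/3 + 2*H/3)
a(Z, v) = -499 + v
M(387, I(C(K(1))))/a(1139, 2015) - 1954287/4361712 = ((⅓)*387 + (⅔)*1)/(-499 + 2015) - 1954287/4361712 = (129 + ⅔)/1516 - 1954287*1/4361712 = (389/3)*(1/1516) - 651429/1453904 = 389/4548 - 651429/1453904 = -599282609/1653088848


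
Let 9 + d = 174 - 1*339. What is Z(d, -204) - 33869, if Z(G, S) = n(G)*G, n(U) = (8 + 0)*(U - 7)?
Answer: 218083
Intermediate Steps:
d = -174 (d = -9 + (174 - 1*339) = -9 + (174 - 339) = -9 - 165 = -174)
n(U) = -56 + 8*U (n(U) = 8*(-7 + U) = -56 + 8*U)
Z(G, S) = G*(-56 + 8*G) (Z(G, S) = (-56 + 8*G)*G = G*(-56 + 8*G))
Z(d, -204) - 33869 = 8*(-174)*(-7 - 174) - 33869 = 8*(-174)*(-181) - 33869 = 251952 - 33869 = 218083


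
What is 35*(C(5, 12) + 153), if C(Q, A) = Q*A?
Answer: 7455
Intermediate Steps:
C(Q, A) = A*Q
35*(C(5, 12) + 153) = 35*(12*5 + 153) = 35*(60 + 153) = 35*213 = 7455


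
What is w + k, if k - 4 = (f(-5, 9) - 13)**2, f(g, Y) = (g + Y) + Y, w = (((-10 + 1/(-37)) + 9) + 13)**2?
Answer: 201725/1369 ≈ 147.35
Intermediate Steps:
w = 196249/1369 (w = (((-10 - 1/37) + 9) + 13)**2 = ((-371/37 + 9) + 13)**2 = (-38/37 + 13)**2 = (443/37)**2 = 196249/1369 ≈ 143.35)
f(g, Y) = g + 2*Y (f(g, Y) = (Y + g) + Y = g + 2*Y)
k = 4 (k = 4 + ((-5 + 2*9) - 13)**2 = 4 + ((-5 + 18) - 13)**2 = 4 + (13 - 13)**2 = 4 + 0**2 = 4 + 0 = 4)
w + k = 196249/1369 + 4 = 201725/1369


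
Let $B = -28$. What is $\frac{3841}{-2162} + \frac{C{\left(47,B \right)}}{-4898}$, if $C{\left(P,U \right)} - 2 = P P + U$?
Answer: $- \frac{255792}{115103} \approx -2.2223$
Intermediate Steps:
$C{\left(P,U \right)} = 2 + U + P^{2}$ ($C{\left(P,U \right)} = 2 + \left(P P + U\right) = 2 + \left(P^{2} + U\right) = 2 + \left(U + P^{2}\right) = 2 + U + P^{2}$)
$\frac{3841}{-2162} + \frac{C{\left(47,B \right)}}{-4898} = \frac{3841}{-2162} + \frac{2 - 28 + 47^{2}}{-4898} = 3841 \left(- \frac{1}{2162}\right) + \left(2 - 28 + 2209\right) \left(- \frac{1}{4898}\right) = - \frac{167}{94} + 2183 \left(- \frac{1}{4898}\right) = - \frac{167}{94} - \frac{2183}{4898} = - \frac{255792}{115103}$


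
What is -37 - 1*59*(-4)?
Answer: 199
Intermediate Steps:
-37 - 1*59*(-4) = -37 - 59*(-4) = -37 + 236 = 199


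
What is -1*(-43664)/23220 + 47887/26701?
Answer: 569452151/154999305 ≈ 3.6739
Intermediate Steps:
-1*(-43664)/23220 + 47887/26701 = 43664*(1/23220) + 47887*(1/26701) = 10916/5805 + 47887/26701 = 569452151/154999305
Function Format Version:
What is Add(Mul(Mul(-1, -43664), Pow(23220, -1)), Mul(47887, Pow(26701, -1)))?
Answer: Rational(569452151, 154999305) ≈ 3.6739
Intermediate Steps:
Add(Mul(Mul(-1, -43664), Pow(23220, -1)), Mul(47887, Pow(26701, -1))) = Add(Mul(43664, Rational(1, 23220)), Mul(47887, Rational(1, 26701))) = Add(Rational(10916, 5805), Rational(47887, 26701)) = Rational(569452151, 154999305)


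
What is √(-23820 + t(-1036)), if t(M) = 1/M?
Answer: I*√6391477939/518 ≈ 154.34*I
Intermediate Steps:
√(-23820 + t(-1036)) = √(-23820 + 1/(-1036)) = √(-23820 - 1/1036) = √(-24677521/1036) = I*√6391477939/518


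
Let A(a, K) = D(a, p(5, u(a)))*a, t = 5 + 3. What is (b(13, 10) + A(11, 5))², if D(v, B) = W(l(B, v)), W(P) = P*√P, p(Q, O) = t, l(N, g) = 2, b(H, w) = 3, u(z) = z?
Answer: 977 + 132*√2 ≈ 1163.7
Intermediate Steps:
t = 8
p(Q, O) = 8
W(P) = P^(3/2)
D(v, B) = 2*√2 (D(v, B) = 2^(3/2) = 2*√2)
A(a, K) = 2*a*√2 (A(a, K) = (2*√2)*a = 2*a*√2)
(b(13, 10) + A(11, 5))² = (3 + 2*11*√2)² = (3 + 22*√2)²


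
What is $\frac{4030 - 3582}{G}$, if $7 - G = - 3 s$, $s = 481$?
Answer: $\frac{224}{725} \approx 0.30897$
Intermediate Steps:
$G = 1450$ ($G = 7 - \left(-3\right) 481 = 7 - -1443 = 7 + 1443 = 1450$)
$\frac{4030 - 3582}{G} = \frac{4030 - 3582}{1450} = \left(4030 - 3582\right) \frac{1}{1450} = 448 \cdot \frac{1}{1450} = \frac{224}{725}$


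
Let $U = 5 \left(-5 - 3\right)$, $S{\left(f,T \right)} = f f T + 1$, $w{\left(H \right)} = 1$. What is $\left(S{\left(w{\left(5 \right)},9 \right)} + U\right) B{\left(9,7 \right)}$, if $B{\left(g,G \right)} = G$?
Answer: $-210$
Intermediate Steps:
$S{\left(f,T \right)} = 1 + T f^{2}$ ($S{\left(f,T \right)} = f^{2} T + 1 = T f^{2} + 1 = 1 + T f^{2}$)
$U = -40$ ($U = 5 \left(-8\right) = -40$)
$\left(S{\left(w{\left(5 \right)},9 \right)} + U\right) B{\left(9,7 \right)} = \left(\left(1 + 9 \cdot 1^{2}\right) - 40\right) 7 = \left(\left(1 + 9 \cdot 1\right) - 40\right) 7 = \left(\left(1 + 9\right) - 40\right) 7 = \left(10 - 40\right) 7 = \left(-30\right) 7 = -210$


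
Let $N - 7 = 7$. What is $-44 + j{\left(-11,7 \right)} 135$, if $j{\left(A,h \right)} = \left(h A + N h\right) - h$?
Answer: $1846$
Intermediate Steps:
$N = 14$ ($N = 7 + 7 = 14$)
$j{\left(A,h \right)} = 13 h + A h$ ($j{\left(A,h \right)} = \left(h A + 14 h\right) - h = \left(A h + 14 h\right) - h = \left(14 h + A h\right) - h = 13 h + A h$)
$-44 + j{\left(-11,7 \right)} 135 = -44 + 7 \left(13 - 11\right) 135 = -44 + 7 \cdot 2 \cdot 135 = -44 + 14 \cdot 135 = -44 + 1890 = 1846$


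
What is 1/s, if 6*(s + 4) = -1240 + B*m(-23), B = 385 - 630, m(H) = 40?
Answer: -1/1844 ≈ -0.00054230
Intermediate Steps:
B = -245
s = -1844 (s = -4 + (-1240 - 245*40)/6 = -4 + (-1240 - 9800)/6 = -4 + (1/6)*(-11040) = -4 - 1840 = -1844)
1/s = 1/(-1844) = -1/1844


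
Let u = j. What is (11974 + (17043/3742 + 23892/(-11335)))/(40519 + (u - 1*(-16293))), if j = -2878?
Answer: 507987813721/2287641352380 ≈ 0.22206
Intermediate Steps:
u = -2878
(11974 + (17043/3742 + 23892/(-11335)))/(40519 + (u - 1*(-16293))) = (11974 + (17043/3742 + 23892/(-11335)))/(40519 + (-2878 - 1*(-16293))) = (11974 + (17043*(1/3742) + 23892*(-1/11335)))/(40519 + (-2878 + 16293)) = (11974 + (17043/3742 - 23892/11335))/(40519 + 13415) = (11974 + 103778541/42415570)/53934 = (507987813721/42415570)*(1/53934) = 507987813721/2287641352380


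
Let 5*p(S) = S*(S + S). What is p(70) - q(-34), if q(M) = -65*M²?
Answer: 77100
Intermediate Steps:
p(S) = 2*S²/5 (p(S) = (S*(S + S))/5 = (S*(2*S))/5 = (2*S²)/5 = 2*S²/5)
p(70) - q(-34) = (⅖)*70² - (-65)*(-34)² = (⅖)*4900 - (-65)*1156 = 1960 - 1*(-75140) = 1960 + 75140 = 77100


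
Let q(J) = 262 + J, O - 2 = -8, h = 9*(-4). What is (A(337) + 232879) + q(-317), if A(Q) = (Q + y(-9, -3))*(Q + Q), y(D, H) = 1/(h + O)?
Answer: 9658865/21 ≈ 4.5995e+5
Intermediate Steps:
h = -36
O = -6 (O = 2 - 8 = -6)
y(D, H) = -1/42 (y(D, H) = 1/(-36 - 6) = 1/(-42) = -1/42)
A(Q) = 2*Q*(-1/42 + Q) (A(Q) = (Q - 1/42)*(Q + Q) = (-1/42 + Q)*(2*Q) = 2*Q*(-1/42 + Q))
(A(337) + 232879) + q(-317) = ((1/21)*337*(-1 + 42*337) + 232879) + (262 - 317) = ((1/21)*337*(-1 + 14154) + 232879) - 55 = ((1/21)*337*14153 + 232879) - 55 = (4769561/21 + 232879) - 55 = 9660020/21 - 55 = 9658865/21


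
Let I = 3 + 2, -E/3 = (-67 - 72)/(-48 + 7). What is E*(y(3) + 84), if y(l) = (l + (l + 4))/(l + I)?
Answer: -142197/164 ≈ -867.05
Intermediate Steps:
E = -417/41 (E = -3*(-67 - 72)/(-48 + 7) = -(-417)/(-41) = -(-417)*(-1)/41 = -3*139/41 = -417/41 ≈ -10.171)
I = 5
y(l) = (4 + 2*l)/(5 + l) (y(l) = (l + (l + 4))/(l + 5) = (l + (4 + l))/(5 + l) = (4 + 2*l)/(5 + l))
E*(y(3) + 84) = -417*(2*(2 + 3)/(5 + 3) + 84)/41 = -417*(2*5/8 + 84)/41 = -417*(2*(1/8)*5 + 84)/41 = -417*(5/4 + 84)/41 = -417/41*341/4 = -142197/164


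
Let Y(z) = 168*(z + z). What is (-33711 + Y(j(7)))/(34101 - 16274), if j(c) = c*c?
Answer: -17247/17827 ≈ -0.96747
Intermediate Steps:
j(c) = c²
Y(z) = 336*z (Y(z) = 168*(2*z) = 336*z)
(-33711 + Y(j(7)))/(34101 - 16274) = (-33711 + 336*7²)/(34101 - 16274) = (-33711 + 336*49)/17827 = (-33711 + 16464)*(1/17827) = -17247*1/17827 = -17247/17827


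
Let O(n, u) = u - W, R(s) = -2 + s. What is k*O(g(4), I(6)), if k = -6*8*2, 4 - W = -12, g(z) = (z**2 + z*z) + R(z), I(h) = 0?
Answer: 1536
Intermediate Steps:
g(z) = -2 + z + 2*z**2 (g(z) = (z**2 + z*z) + (-2 + z) = (z**2 + z**2) + (-2 + z) = 2*z**2 + (-2 + z) = -2 + z + 2*z**2)
W = 16 (W = 4 - 1*(-12) = 4 + 12 = 16)
k = -96 (k = -48*2 = -96)
O(n, u) = -16 + u (O(n, u) = u - 1*16 = u - 16 = -16 + u)
k*O(g(4), I(6)) = -96*(-16 + 0) = -96*(-16) = 1536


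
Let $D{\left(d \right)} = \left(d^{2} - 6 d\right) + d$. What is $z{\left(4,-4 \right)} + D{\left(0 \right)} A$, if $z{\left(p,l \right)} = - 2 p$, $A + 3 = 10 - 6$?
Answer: $-8$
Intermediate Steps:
$A = 1$ ($A = -3 + \left(10 - 6\right) = -3 + 4 = 1$)
$D{\left(d \right)} = d^{2} - 5 d$
$z{\left(4,-4 \right)} + D{\left(0 \right)} A = \left(-2\right) 4 + 0 \left(-5 + 0\right) 1 = -8 + 0 \left(-5\right) 1 = -8 + 0 \cdot 1 = -8 + 0 = -8$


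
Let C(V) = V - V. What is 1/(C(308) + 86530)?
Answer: 1/86530 ≈ 1.1557e-5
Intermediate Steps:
C(V) = 0
1/(C(308) + 86530) = 1/(0 + 86530) = 1/86530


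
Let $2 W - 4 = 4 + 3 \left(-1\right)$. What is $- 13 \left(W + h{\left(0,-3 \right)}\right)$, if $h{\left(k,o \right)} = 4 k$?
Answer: $- \frac{65}{2} \approx -32.5$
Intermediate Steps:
$W = \frac{5}{2}$ ($W = 2 + \frac{4 + 3 \left(-1\right)}{2} = 2 + \frac{4 - 3}{2} = 2 + \frac{1}{2} \cdot 1 = 2 + \frac{1}{2} = \frac{5}{2} \approx 2.5$)
$- 13 \left(W + h{\left(0,-3 \right)}\right) = - 13 \left(\frac{5}{2} + 4 \cdot 0\right) = - 13 \left(\frac{5}{2} + 0\right) = \left(-13\right) \frac{5}{2} = - \frac{65}{2}$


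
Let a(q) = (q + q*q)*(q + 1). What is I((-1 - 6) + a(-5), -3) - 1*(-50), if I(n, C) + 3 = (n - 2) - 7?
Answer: -49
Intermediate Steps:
a(q) = (1 + q)*(q + q²) (a(q) = (q + q²)*(1 + q) = (1 + q)*(q + q²))
I(n, C) = -12 + n (I(n, C) = -3 + ((n - 2) - 7) = -3 + ((-2 + n) - 7) = -3 + (-9 + n) = -12 + n)
I((-1 - 6) + a(-5), -3) - 1*(-50) = (-12 + ((-1 - 6) - 5*(1 + (-5)² + 2*(-5)))) - 1*(-50) = (-12 + (-7 - 5*(1 + 25 - 10))) + 50 = (-12 + (-7 - 5*16)) + 50 = (-12 + (-7 - 80)) + 50 = (-12 - 87) + 50 = -99 + 50 = -49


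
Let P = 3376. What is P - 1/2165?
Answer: 7309039/2165 ≈ 3376.0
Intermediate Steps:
P - 1/2165 = 3376 - 1/2165 = 7309039/2165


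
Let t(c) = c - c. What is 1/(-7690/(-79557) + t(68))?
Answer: 79557/7690 ≈ 10.346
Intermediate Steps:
t(c) = 0
1/(-7690/(-79557) + t(68)) = 1/(-7690/(-79557) + 0) = 1/(-7690*(-1/79557) + 0) = 1/(7690/79557 + 0) = 1/(7690/79557) = 79557/7690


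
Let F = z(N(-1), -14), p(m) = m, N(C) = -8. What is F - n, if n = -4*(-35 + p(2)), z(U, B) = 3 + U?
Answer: -137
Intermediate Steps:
F = -5 (F = 3 - 8 = -5)
n = 132 (n = -4*(-35 + 2) = -4*(-33) = 132)
F - n = -5 - 1*132 = -5 - 132 = -137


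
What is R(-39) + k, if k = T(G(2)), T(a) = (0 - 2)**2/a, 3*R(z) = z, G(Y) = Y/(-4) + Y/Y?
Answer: -5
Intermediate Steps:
G(Y) = 1 - Y/4 (G(Y) = Y*(-1/4) + 1 = -Y/4 + 1 = 1 - Y/4)
R(z) = z/3
T(a) = 4/a (T(a) = (-2)**2/a = 4/a)
k = 8 (k = 4/(1 - 1/4*2) = 4/(1 - 1/2) = 4/(1/2) = 4*2 = 8)
R(-39) + k = (1/3)*(-39) + 8 = -13 + 8 = -5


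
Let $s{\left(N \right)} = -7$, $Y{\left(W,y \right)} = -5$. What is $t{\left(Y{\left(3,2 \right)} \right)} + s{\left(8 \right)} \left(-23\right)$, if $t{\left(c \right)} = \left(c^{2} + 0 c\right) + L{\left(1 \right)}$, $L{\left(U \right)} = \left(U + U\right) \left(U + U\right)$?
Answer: $190$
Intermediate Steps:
$L{\left(U \right)} = 4 U^{2}$ ($L{\left(U \right)} = 2 U 2 U = 4 U^{2}$)
$t{\left(c \right)} = 4 + c^{2}$ ($t{\left(c \right)} = \left(c^{2} + 0 c\right) + 4 \cdot 1^{2} = \left(c^{2} + 0\right) + 4 \cdot 1 = c^{2} + 4 = 4 + c^{2}$)
$t{\left(Y{\left(3,2 \right)} \right)} + s{\left(8 \right)} \left(-23\right) = \left(4 + \left(-5\right)^{2}\right) - -161 = \left(4 + 25\right) + 161 = 29 + 161 = 190$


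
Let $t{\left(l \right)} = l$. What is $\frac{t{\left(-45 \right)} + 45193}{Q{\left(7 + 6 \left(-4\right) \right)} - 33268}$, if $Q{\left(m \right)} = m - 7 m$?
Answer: $- \frac{22574}{16583} \approx -1.3613$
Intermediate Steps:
$Q{\left(m \right)} = - 6 m$
$\frac{t{\left(-45 \right)} + 45193}{Q{\left(7 + 6 \left(-4\right) \right)} - 33268} = \frac{-45 + 45193}{- 6 \left(7 + 6 \left(-4\right)\right) - 33268} = \frac{45148}{- 6 \left(7 - 24\right) - 33268} = \frac{45148}{\left(-6\right) \left(-17\right) - 33268} = \frac{45148}{102 - 33268} = \frac{45148}{-33166} = 45148 \left(- \frac{1}{33166}\right) = - \frac{22574}{16583}$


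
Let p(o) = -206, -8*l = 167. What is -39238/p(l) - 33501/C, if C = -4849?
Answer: 7583318/38419 ≈ 197.38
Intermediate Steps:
l = -167/8 (l = -⅛*167 = -167/8 ≈ -20.875)
-39238/p(l) - 33501/C = -39238/(-206) - 33501/(-4849) = -39238*(-1/206) - 33501*(-1/4849) = 19619/103 + 2577/373 = 7583318/38419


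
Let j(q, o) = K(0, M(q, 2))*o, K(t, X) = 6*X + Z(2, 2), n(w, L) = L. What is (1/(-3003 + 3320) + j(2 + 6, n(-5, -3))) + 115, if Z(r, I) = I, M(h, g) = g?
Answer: 23142/317 ≈ 73.003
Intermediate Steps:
K(t, X) = 2 + 6*X (K(t, X) = 6*X + 2 = 2 + 6*X)
j(q, o) = 14*o (j(q, o) = (2 + 6*2)*o = (2 + 12)*o = 14*o)
(1/(-3003 + 3320) + j(2 + 6, n(-5, -3))) + 115 = (1/(-3003 + 3320) + 14*(-3)) + 115 = (1/317 - 42) + 115 = -13313/317 + 115 = 23142/317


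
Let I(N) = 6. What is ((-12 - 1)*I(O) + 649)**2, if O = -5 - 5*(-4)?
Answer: 326041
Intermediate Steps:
O = 15 (O = -5 + 20 = 15)
((-12 - 1)*I(O) + 649)**2 = ((-12 - 1)*6 + 649)**2 = (-13*6 + 649)**2 = (-78 + 649)**2 = 571**2 = 326041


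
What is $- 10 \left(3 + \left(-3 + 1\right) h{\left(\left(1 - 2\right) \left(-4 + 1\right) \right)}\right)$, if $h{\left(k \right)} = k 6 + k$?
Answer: $390$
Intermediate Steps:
$h{\left(k \right)} = 7 k$ ($h{\left(k \right)} = 6 k + k = 7 k$)
$- 10 \left(3 + \left(-3 + 1\right) h{\left(\left(1 - 2\right) \left(-4 + 1\right) \right)}\right) = - 10 \left(3 + \left(-3 + 1\right) 7 \left(1 - 2\right) \left(-4 + 1\right)\right) = - 10 \left(3 - 2 \cdot 7 \left(\left(-1\right) \left(-3\right)\right)\right) = - 10 \left(3 - 2 \cdot 7 \cdot 3\right) = - 10 \left(3 - 42\right) = \left(-10\right) \left(-39\right) = 390$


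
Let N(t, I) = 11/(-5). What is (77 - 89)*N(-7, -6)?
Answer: 132/5 ≈ 26.400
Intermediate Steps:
N(t, I) = -11/5 (N(t, I) = 11*(-⅕) = -11/5)
(77 - 89)*N(-7, -6) = (77 - 89)*(-11/5) = -12*(-11/5) = 132/5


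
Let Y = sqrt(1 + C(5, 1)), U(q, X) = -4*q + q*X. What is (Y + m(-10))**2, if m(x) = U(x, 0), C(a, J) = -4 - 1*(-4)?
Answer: 1681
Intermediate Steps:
C(a, J) = 0 (C(a, J) = -4 + 4 = 0)
U(q, X) = -4*q + X*q
Y = 1 (Y = sqrt(1 + 0) = sqrt(1) = 1)
m(x) = -4*x (m(x) = x*(-4 + 0) = x*(-4) = -4*x)
(Y + m(-10))**2 = (1 - 4*(-10))**2 = (1 + 40)**2 = 41**2 = 1681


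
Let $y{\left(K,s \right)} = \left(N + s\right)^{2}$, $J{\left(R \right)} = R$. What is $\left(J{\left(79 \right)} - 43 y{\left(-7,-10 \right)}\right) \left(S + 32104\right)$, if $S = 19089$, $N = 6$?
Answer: $-31176537$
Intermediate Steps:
$y{\left(K,s \right)} = \left(6 + s\right)^{2}$
$\left(J{\left(79 \right)} - 43 y{\left(-7,-10 \right)}\right) \left(S + 32104\right) = \left(79 - 43 \left(6 - 10\right)^{2}\right) \left(19089 + 32104\right) = \left(79 - 43 \left(-4\right)^{2}\right) 51193 = \left(79 - 688\right) 51193 = \left(-609\right) 51193 = -31176537$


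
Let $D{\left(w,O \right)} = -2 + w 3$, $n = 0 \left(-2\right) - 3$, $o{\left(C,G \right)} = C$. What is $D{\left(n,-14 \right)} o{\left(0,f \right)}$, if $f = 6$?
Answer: $0$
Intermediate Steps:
$n = -3$ ($n = 0 - 3 = -3$)
$D{\left(w,O \right)} = -2 + 3 w$
$D{\left(n,-14 \right)} o{\left(0,f \right)} = \left(-2 + 3 \left(-3\right)\right) 0 = \left(-2 - 9\right) 0 = \left(-11\right) 0 = 0$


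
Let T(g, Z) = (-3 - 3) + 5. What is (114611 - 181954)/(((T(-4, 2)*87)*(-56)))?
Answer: -67343/4872 ≈ -13.822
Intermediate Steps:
T(g, Z) = -1 (T(g, Z) = -6 + 5 = -1)
(114611 - 181954)/(((T(-4, 2)*87)*(-56))) = (114611 - 181954)/((-1*87*(-56))) = -67343/((-87*(-56))) = -67343/4872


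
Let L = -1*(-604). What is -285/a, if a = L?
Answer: -285/604 ≈ -0.47185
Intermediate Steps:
L = 604
a = 604
-285/a = -285/604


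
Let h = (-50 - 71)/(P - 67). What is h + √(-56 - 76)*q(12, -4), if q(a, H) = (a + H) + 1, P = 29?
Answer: 121/38 + 18*I*√33 ≈ 3.1842 + 103.4*I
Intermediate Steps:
h = 121/38 (h = (-50 - 71)/(29 - 67) = -121/(-38) = -121*(-1/38) = 121/38 ≈ 3.1842)
q(a, H) = 1 + H + a (q(a, H) = (H + a) + 1 = 1 + H + a)
h + √(-56 - 76)*q(12, -4) = 121/38 + √(-56 - 76)*(1 - 4 + 12) = 121/38 + √(-132)*9 = 121/38 + (2*I*√33)*9 = 121/38 + 18*I*√33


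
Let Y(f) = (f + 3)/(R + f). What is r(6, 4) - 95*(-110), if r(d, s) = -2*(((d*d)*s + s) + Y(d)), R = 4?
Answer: 50761/5 ≈ 10152.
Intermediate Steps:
Y(f) = (3 + f)/(4 + f) (Y(f) = (f + 3)/(4 + f) = (3 + f)/(4 + f))
r(d, s) = -2*s - 2*s*d² - 2*(3 + d)/(4 + d) (r(d, s) = -2*(((d*d)*s + s) + (3 + d)/(4 + d)) = -2*((d²*s + s) + (3 + d)/(4 + d)) = -2*((s*d² + s) + (3 + d)/(4 + d)) = -2*((s + s*d²) + (3 + d)/(4 + d)) = -2*(s + s*d² + (3 + d)/(4 + d)) = -2*s - 2*s*d² - 2*(3 + d)/(4 + d))
r(6, 4) - 95*(-110) = 2*(-3 - 1*6 + 4*(-1 - 1*6²)*(4 + 6))/(4 + 6) - 95*(-110) = 2*(-3 - 6 + 4*(-1 - 1*36)*10)/10 + 10450 = 2*(⅒)*(-3 - 6 + 4*(-1 - 36)*10) + 10450 = 2*(⅒)*(-3 - 6 + 4*(-37)*10) + 10450 = 2*(⅒)*(-3 - 6 - 1480) + 10450 = 2*(⅒)*(-1489) + 10450 = -1489/5 + 10450 = 50761/5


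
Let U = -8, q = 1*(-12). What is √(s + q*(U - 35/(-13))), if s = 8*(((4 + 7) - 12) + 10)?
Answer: 42*√13/13 ≈ 11.649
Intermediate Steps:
q = -12
s = 72 (s = 8*((11 - 12) + 10) = 8*(-1 + 10) = 8*9 = 72)
√(s + q*(U - 35/(-13))) = √(72 - 12*(-8 - 35/(-13))) = √(72 - 12*(-8 - 35*(-1/13))) = √(72 - 12*(-8 + 35/13)) = √(72 - 12*(-69/13)) = √(72 + 828/13) = √(1764/13) = 42*√13/13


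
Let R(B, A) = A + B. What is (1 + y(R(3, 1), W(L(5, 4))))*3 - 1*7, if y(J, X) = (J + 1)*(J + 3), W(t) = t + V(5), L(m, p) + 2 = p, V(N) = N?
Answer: 101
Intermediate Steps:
L(m, p) = -2 + p
W(t) = 5 + t (W(t) = t + 5 = 5 + t)
y(J, X) = (1 + J)*(3 + J)
(1 + y(R(3, 1), W(L(5, 4))))*3 - 1*7 = (1 + (3 + (1 + 3)² + 4*(1 + 3)))*3 - 1*7 = (1 + (3 + 4² + 4*4))*3 - 7 = (1 + (3 + 16 + 16))*3 - 7 = (1 + 35)*3 - 7 = 36*3 - 7 = 108 - 7 = 101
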